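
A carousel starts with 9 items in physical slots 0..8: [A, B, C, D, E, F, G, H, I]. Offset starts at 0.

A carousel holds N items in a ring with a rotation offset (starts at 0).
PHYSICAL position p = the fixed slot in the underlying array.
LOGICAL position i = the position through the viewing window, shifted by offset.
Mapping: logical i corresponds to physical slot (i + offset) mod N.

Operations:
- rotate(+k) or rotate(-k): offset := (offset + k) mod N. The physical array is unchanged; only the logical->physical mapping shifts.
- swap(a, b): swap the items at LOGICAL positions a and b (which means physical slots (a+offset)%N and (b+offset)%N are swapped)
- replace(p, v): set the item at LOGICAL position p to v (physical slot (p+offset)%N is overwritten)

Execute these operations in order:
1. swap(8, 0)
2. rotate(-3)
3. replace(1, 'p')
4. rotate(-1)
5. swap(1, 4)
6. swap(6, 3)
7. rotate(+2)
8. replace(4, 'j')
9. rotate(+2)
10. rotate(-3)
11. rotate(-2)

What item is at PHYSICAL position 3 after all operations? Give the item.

After op 1 (swap(8, 0)): offset=0, physical=[I,B,C,D,E,F,G,H,A], logical=[I,B,C,D,E,F,G,H,A]
After op 2 (rotate(-3)): offset=6, physical=[I,B,C,D,E,F,G,H,A], logical=[G,H,A,I,B,C,D,E,F]
After op 3 (replace(1, 'p')): offset=6, physical=[I,B,C,D,E,F,G,p,A], logical=[G,p,A,I,B,C,D,E,F]
After op 4 (rotate(-1)): offset=5, physical=[I,B,C,D,E,F,G,p,A], logical=[F,G,p,A,I,B,C,D,E]
After op 5 (swap(1, 4)): offset=5, physical=[G,B,C,D,E,F,I,p,A], logical=[F,I,p,A,G,B,C,D,E]
After op 6 (swap(6, 3)): offset=5, physical=[G,B,A,D,E,F,I,p,C], logical=[F,I,p,C,G,B,A,D,E]
After op 7 (rotate(+2)): offset=7, physical=[G,B,A,D,E,F,I,p,C], logical=[p,C,G,B,A,D,E,F,I]
After op 8 (replace(4, 'j')): offset=7, physical=[G,B,j,D,E,F,I,p,C], logical=[p,C,G,B,j,D,E,F,I]
After op 9 (rotate(+2)): offset=0, physical=[G,B,j,D,E,F,I,p,C], logical=[G,B,j,D,E,F,I,p,C]
After op 10 (rotate(-3)): offset=6, physical=[G,B,j,D,E,F,I,p,C], logical=[I,p,C,G,B,j,D,E,F]
After op 11 (rotate(-2)): offset=4, physical=[G,B,j,D,E,F,I,p,C], logical=[E,F,I,p,C,G,B,j,D]

Answer: D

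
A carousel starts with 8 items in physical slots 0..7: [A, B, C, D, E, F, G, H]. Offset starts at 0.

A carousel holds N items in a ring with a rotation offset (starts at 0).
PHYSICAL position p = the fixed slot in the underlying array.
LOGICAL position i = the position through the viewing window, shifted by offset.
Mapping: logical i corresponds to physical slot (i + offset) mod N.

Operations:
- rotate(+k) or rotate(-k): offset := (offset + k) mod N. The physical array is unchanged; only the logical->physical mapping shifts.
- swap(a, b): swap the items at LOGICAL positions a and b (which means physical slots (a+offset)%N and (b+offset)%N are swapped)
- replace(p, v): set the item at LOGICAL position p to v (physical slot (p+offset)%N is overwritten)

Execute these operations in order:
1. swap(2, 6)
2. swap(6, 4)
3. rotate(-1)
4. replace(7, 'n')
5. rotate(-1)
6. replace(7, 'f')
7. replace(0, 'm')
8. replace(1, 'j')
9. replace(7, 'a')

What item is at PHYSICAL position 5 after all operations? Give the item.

Answer: a

Derivation:
After op 1 (swap(2, 6)): offset=0, physical=[A,B,G,D,E,F,C,H], logical=[A,B,G,D,E,F,C,H]
After op 2 (swap(6, 4)): offset=0, physical=[A,B,G,D,C,F,E,H], logical=[A,B,G,D,C,F,E,H]
After op 3 (rotate(-1)): offset=7, physical=[A,B,G,D,C,F,E,H], logical=[H,A,B,G,D,C,F,E]
After op 4 (replace(7, 'n')): offset=7, physical=[A,B,G,D,C,F,n,H], logical=[H,A,B,G,D,C,F,n]
After op 5 (rotate(-1)): offset=6, physical=[A,B,G,D,C,F,n,H], logical=[n,H,A,B,G,D,C,F]
After op 6 (replace(7, 'f')): offset=6, physical=[A,B,G,D,C,f,n,H], logical=[n,H,A,B,G,D,C,f]
After op 7 (replace(0, 'm')): offset=6, physical=[A,B,G,D,C,f,m,H], logical=[m,H,A,B,G,D,C,f]
After op 8 (replace(1, 'j')): offset=6, physical=[A,B,G,D,C,f,m,j], logical=[m,j,A,B,G,D,C,f]
After op 9 (replace(7, 'a')): offset=6, physical=[A,B,G,D,C,a,m,j], logical=[m,j,A,B,G,D,C,a]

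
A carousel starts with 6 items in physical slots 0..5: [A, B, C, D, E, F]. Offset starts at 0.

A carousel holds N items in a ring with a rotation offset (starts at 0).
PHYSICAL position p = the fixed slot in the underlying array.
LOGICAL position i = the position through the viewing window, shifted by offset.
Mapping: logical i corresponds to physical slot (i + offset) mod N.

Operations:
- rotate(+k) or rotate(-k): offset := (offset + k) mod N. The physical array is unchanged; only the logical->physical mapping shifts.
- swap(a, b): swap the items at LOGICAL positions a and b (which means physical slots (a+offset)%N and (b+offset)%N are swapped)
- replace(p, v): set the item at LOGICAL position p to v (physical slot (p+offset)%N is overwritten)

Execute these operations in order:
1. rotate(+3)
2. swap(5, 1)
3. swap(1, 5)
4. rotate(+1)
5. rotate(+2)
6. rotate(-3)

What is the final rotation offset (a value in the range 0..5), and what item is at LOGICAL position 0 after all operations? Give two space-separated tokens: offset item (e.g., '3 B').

After op 1 (rotate(+3)): offset=3, physical=[A,B,C,D,E,F], logical=[D,E,F,A,B,C]
After op 2 (swap(5, 1)): offset=3, physical=[A,B,E,D,C,F], logical=[D,C,F,A,B,E]
After op 3 (swap(1, 5)): offset=3, physical=[A,B,C,D,E,F], logical=[D,E,F,A,B,C]
After op 4 (rotate(+1)): offset=4, physical=[A,B,C,D,E,F], logical=[E,F,A,B,C,D]
After op 5 (rotate(+2)): offset=0, physical=[A,B,C,D,E,F], logical=[A,B,C,D,E,F]
After op 6 (rotate(-3)): offset=3, physical=[A,B,C,D,E,F], logical=[D,E,F,A,B,C]

Answer: 3 D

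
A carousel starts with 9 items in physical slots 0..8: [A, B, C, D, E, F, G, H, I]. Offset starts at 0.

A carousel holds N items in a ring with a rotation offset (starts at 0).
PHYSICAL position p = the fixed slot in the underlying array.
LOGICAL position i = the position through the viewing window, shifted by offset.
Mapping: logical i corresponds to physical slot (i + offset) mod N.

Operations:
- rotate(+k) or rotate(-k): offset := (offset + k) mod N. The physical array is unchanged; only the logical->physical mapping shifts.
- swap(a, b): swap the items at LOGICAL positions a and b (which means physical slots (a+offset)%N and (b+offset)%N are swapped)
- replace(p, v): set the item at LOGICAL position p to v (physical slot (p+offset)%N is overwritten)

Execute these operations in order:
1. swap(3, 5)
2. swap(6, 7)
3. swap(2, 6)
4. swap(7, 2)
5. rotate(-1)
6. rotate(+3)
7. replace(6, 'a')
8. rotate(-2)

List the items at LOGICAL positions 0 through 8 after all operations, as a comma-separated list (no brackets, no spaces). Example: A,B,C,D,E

Answer: A,B,G,F,E,D,C,H,a

Derivation:
After op 1 (swap(3, 5)): offset=0, physical=[A,B,C,F,E,D,G,H,I], logical=[A,B,C,F,E,D,G,H,I]
After op 2 (swap(6, 7)): offset=0, physical=[A,B,C,F,E,D,H,G,I], logical=[A,B,C,F,E,D,H,G,I]
After op 3 (swap(2, 6)): offset=0, physical=[A,B,H,F,E,D,C,G,I], logical=[A,B,H,F,E,D,C,G,I]
After op 4 (swap(7, 2)): offset=0, physical=[A,B,G,F,E,D,C,H,I], logical=[A,B,G,F,E,D,C,H,I]
After op 5 (rotate(-1)): offset=8, physical=[A,B,G,F,E,D,C,H,I], logical=[I,A,B,G,F,E,D,C,H]
After op 6 (rotate(+3)): offset=2, physical=[A,B,G,F,E,D,C,H,I], logical=[G,F,E,D,C,H,I,A,B]
After op 7 (replace(6, 'a')): offset=2, physical=[A,B,G,F,E,D,C,H,a], logical=[G,F,E,D,C,H,a,A,B]
After op 8 (rotate(-2)): offset=0, physical=[A,B,G,F,E,D,C,H,a], logical=[A,B,G,F,E,D,C,H,a]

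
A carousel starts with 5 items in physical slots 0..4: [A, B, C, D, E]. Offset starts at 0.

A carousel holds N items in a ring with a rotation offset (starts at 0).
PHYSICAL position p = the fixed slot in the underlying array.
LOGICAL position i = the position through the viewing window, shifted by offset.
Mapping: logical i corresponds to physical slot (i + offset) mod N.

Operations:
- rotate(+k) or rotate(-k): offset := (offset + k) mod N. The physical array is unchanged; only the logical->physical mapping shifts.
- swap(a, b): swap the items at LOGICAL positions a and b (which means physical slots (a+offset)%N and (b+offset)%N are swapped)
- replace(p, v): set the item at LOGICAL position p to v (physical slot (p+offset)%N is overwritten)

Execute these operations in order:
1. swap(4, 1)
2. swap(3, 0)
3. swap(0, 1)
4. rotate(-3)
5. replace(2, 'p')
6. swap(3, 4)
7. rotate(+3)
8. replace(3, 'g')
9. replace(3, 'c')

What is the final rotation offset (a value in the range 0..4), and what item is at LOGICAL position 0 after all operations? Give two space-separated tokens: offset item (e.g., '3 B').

Answer: 0 D

Derivation:
After op 1 (swap(4, 1)): offset=0, physical=[A,E,C,D,B], logical=[A,E,C,D,B]
After op 2 (swap(3, 0)): offset=0, physical=[D,E,C,A,B], logical=[D,E,C,A,B]
After op 3 (swap(0, 1)): offset=0, physical=[E,D,C,A,B], logical=[E,D,C,A,B]
After op 4 (rotate(-3)): offset=2, physical=[E,D,C,A,B], logical=[C,A,B,E,D]
After op 5 (replace(2, 'p')): offset=2, physical=[E,D,C,A,p], logical=[C,A,p,E,D]
After op 6 (swap(3, 4)): offset=2, physical=[D,E,C,A,p], logical=[C,A,p,D,E]
After op 7 (rotate(+3)): offset=0, physical=[D,E,C,A,p], logical=[D,E,C,A,p]
After op 8 (replace(3, 'g')): offset=0, physical=[D,E,C,g,p], logical=[D,E,C,g,p]
After op 9 (replace(3, 'c')): offset=0, physical=[D,E,C,c,p], logical=[D,E,C,c,p]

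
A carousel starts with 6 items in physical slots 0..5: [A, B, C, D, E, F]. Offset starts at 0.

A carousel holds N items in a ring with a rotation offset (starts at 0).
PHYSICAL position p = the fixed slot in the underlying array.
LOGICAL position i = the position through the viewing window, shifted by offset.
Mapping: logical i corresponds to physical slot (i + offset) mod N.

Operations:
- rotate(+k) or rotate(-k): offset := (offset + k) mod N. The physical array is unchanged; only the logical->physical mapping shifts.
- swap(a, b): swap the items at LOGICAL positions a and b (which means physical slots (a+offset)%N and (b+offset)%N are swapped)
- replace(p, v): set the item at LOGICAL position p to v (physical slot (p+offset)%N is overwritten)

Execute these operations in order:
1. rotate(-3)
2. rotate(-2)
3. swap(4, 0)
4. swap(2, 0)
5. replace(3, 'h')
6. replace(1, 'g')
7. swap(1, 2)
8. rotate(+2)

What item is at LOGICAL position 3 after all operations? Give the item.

After op 1 (rotate(-3)): offset=3, physical=[A,B,C,D,E,F], logical=[D,E,F,A,B,C]
After op 2 (rotate(-2)): offset=1, physical=[A,B,C,D,E,F], logical=[B,C,D,E,F,A]
After op 3 (swap(4, 0)): offset=1, physical=[A,F,C,D,E,B], logical=[F,C,D,E,B,A]
After op 4 (swap(2, 0)): offset=1, physical=[A,D,C,F,E,B], logical=[D,C,F,E,B,A]
After op 5 (replace(3, 'h')): offset=1, physical=[A,D,C,F,h,B], logical=[D,C,F,h,B,A]
After op 6 (replace(1, 'g')): offset=1, physical=[A,D,g,F,h,B], logical=[D,g,F,h,B,A]
After op 7 (swap(1, 2)): offset=1, physical=[A,D,F,g,h,B], logical=[D,F,g,h,B,A]
After op 8 (rotate(+2)): offset=3, physical=[A,D,F,g,h,B], logical=[g,h,B,A,D,F]

Answer: A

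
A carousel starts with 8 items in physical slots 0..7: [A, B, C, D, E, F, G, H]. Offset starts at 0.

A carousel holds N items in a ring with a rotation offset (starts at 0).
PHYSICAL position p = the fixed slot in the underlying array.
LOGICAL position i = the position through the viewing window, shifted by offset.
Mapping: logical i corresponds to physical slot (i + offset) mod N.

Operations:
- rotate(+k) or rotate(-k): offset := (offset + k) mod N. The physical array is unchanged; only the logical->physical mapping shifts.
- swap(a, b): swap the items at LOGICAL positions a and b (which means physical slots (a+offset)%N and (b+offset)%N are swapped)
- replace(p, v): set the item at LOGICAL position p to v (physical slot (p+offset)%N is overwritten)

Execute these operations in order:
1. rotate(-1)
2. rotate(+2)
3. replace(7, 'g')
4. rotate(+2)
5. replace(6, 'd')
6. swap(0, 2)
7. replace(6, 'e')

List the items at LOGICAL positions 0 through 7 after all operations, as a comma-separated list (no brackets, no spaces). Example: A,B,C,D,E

After op 1 (rotate(-1)): offset=7, physical=[A,B,C,D,E,F,G,H], logical=[H,A,B,C,D,E,F,G]
After op 2 (rotate(+2)): offset=1, physical=[A,B,C,D,E,F,G,H], logical=[B,C,D,E,F,G,H,A]
After op 3 (replace(7, 'g')): offset=1, physical=[g,B,C,D,E,F,G,H], logical=[B,C,D,E,F,G,H,g]
After op 4 (rotate(+2)): offset=3, physical=[g,B,C,D,E,F,G,H], logical=[D,E,F,G,H,g,B,C]
After op 5 (replace(6, 'd')): offset=3, physical=[g,d,C,D,E,F,G,H], logical=[D,E,F,G,H,g,d,C]
After op 6 (swap(0, 2)): offset=3, physical=[g,d,C,F,E,D,G,H], logical=[F,E,D,G,H,g,d,C]
After op 7 (replace(6, 'e')): offset=3, physical=[g,e,C,F,E,D,G,H], logical=[F,E,D,G,H,g,e,C]

Answer: F,E,D,G,H,g,e,C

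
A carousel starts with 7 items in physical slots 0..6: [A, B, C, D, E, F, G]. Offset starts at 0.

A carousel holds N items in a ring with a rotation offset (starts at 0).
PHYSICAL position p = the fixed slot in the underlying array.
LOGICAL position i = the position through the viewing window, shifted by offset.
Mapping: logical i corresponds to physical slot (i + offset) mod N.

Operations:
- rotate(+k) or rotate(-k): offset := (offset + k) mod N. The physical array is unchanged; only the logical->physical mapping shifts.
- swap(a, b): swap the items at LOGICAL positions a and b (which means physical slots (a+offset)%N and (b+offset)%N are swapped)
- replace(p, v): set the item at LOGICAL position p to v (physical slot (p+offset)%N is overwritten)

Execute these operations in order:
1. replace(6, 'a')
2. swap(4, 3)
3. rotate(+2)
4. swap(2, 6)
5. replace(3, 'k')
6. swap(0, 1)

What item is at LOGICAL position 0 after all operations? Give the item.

Answer: E

Derivation:
After op 1 (replace(6, 'a')): offset=0, physical=[A,B,C,D,E,F,a], logical=[A,B,C,D,E,F,a]
After op 2 (swap(4, 3)): offset=0, physical=[A,B,C,E,D,F,a], logical=[A,B,C,E,D,F,a]
After op 3 (rotate(+2)): offset=2, physical=[A,B,C,E,D,F,a], logical=[C,E,D,F,a,A,B]
After op 4 (swap(2, 6)): offset=2, physical=[A,D,C,E,B,F,a], logical=[C,E,B,F,a,A,D]
After op 5 (replace(3, 'k')): offset=2, physical=[A,D,C,E,B,k,a], logical=[C,E,B,k,a,A,D]
After op 6 (swap(0, 1)): offset=2, physical=[A,D,E,C,B,k,a], logical=[E,C,B,k,a,A,D]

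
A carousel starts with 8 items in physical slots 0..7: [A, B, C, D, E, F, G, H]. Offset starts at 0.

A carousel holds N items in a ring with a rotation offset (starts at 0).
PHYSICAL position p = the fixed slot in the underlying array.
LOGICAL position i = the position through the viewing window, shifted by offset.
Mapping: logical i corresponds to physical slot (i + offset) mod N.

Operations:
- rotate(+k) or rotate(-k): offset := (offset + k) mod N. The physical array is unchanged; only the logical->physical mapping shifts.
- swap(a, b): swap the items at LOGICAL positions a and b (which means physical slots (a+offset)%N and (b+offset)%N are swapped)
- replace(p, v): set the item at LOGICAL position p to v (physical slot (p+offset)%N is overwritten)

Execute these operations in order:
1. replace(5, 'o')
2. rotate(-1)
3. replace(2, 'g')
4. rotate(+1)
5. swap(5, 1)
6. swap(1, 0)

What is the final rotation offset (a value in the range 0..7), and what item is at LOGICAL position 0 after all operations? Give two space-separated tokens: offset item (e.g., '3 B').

Answer: 0 o

Derivation:
After op 1 (replace(5, 'o')): offset=0, physical=[A,B,C,D,E,o,G,H], logical=[A,B,C,D,E,o,G,H]
After op 2 (rotate(-1)): offset=7, physical=[A,B,C,D,E,o,G,H], logical=[H,A,B,C,D,E,o,G]
After op 3 (replace(2, 'g')): offset=7, physical=[A,g,C,D,E,o,G,H], logical=[H,A,g,C,D,E,o,G]
After op 4 (rotate(+1)): offset=0, physical=[A,g,C,D,E,o,G,H], logical=[A,g,C,D,E,o,G,H]
After op 5 (swap(5, 1)): offset=0, physical=[A,o,C,D,E,g,G,H], logical=[A,o,C,D,E,g,G,H]
After op 6 (swap(1, 0)): offset=0, physical=[o,A,C,D,E,g,G,H], logical=[o,A,C,D,E,g,G,H]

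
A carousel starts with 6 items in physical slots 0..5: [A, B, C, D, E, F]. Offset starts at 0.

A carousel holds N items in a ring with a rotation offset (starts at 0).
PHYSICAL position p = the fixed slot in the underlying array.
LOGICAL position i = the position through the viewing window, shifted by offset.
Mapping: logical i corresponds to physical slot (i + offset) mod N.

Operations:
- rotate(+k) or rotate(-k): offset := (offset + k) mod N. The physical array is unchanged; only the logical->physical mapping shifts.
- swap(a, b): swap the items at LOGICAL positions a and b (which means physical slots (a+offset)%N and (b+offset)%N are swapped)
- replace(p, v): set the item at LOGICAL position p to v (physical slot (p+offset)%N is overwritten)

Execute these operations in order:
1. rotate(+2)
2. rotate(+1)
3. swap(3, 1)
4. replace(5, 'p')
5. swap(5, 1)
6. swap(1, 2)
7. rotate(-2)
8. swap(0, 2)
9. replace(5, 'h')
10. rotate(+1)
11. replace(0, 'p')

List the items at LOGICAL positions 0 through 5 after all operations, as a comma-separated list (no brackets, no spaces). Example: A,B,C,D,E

After op 1 (rotate(+2)): offset=2, physical=[A,B,C,D,E,F], logical=[C,D,E,F,A,B]
After op 2 (rotate(+1)): offset=3, physical=[A,B,C,D,E,F], logical=[D,E,F,A,B,C]
After op 3 (swap(3, 1)): offset=3, physical=[E,B,C,D,A,F], logical=[D,A,F,E,B,C]
After op 4 (replace(5, 'p')): offset=3, physical=[E,B,p,D,A,F], logical=[D,A,F,E,B,p]
After op 5 (swap(5, 1)): offset=3, physical=[E,B,A,D,p,F], logical=[D,p,F,E,B,A]
After op 6 (swap(1, 2)): offset=3, physical=[E,B,A,D,F,p], logical=[D,F,p,E,B,A]
After op 7 (rotate(-2)): offset=1, physical=[E,B,A,D,F,p], logical=[B,A,D,F,p,E]
After op 8 (swap(0, 2)): offset=1, physical=[E,D,A,B,F,p], logical=[D,A,B,F,p,E]
After op 9 (replace(5, 'h')): offset=1, physical=[h,D,A,B,F,p], logical=[D,A,B,F,p,h]
After op 10 (rotate(+1)): offset=2, physical=[h,D,A,B,F,p], logical=[A,B,F,p,h,D]
After op 11 (replace(0, 'p')): offset=2, physical=[h,D,p,B,F,p], logical=[p,B,F,p,h,D]

Answer: p,B,F,p,h,D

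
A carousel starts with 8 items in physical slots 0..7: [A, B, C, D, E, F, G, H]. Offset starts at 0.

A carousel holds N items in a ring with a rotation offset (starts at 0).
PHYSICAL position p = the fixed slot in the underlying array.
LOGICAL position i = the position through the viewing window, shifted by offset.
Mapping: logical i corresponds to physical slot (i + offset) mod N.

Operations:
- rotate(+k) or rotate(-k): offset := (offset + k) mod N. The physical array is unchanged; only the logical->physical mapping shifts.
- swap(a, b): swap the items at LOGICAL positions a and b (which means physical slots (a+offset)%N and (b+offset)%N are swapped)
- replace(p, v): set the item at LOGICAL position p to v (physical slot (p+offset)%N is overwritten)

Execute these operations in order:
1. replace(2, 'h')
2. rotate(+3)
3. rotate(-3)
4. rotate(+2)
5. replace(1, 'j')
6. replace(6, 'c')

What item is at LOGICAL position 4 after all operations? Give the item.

After op 1 (replace(2, 'h')): offset=0, physical=[A,B,h,D,E,F,G,H], logical=[A,B,h,D,E,F,G,H]
After op 2 (rotate(+3)): offset=3, physical=[A,B,h,D,E,F,G,H], logical=[D,E,F,G,H,A,B,h]
After op 3 (rotate(-3)): offset=0, physical=[A,B,h,D,E,F,G,H], logical=[A,B,h,D,E,F,G,H]
After op 4 (rotate(+2)): offset=2, physical=[A,B,h,D,E,F,G,H], logical=[h,D,E,F,G,H,A,B]
After op 5 (replace(1, 'j')): offset=2, physical=[A,B,h,j,E,F,G,H], logical=[h,j,E,F,G,H,A,B]
After op 6 (replace(6, 'c')): offset=2, physical=[c,B,h,j,E,F,G,H], logical=[h,j,E,F,G,H,c,B]

Answer: G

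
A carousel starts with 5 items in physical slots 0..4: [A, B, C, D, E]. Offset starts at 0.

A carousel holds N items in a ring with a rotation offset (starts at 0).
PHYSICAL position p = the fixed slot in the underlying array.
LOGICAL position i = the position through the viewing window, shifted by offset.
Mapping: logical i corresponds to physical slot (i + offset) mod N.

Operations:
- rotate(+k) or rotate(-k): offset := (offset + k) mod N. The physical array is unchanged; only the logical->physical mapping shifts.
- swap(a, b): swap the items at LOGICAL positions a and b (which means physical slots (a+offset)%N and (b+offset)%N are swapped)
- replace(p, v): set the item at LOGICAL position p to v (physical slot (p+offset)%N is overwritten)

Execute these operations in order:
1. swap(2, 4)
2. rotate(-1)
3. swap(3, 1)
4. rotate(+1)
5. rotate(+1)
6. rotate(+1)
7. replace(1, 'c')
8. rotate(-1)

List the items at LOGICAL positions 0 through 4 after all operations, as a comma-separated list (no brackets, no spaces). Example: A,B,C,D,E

After op 1 (swap(2, 4)): offset=0, physical=[A,B,E,D,C], logical=[A,B,E,D,C]
After op 2 (rotate(-1)): offset=4, physical=[A,B,E,D,C], logical=[C,A,B,E,D]
After op 3 (swap(3, 1)): offset=4, physical=[E,B,A,D,C], logical=[C,E,B,A,D]
After op 4 (rotate(+1)): offset=0, physical=[E,B,A,D,C], logical=[E,B,A,D,C]
After op 5 (rotate(+1)): offset=1, physical=[E,B,A,D,C], logical=[B,A,D,C,E]
After op 6 (rotate(+1)): offset=2, physical=[E,B,A,D,C], logical=[A,D,C,E,B]
After op 7 (replace(1, 'c')): offset=2, physical=[E,B,A,c,C], logical=[A,c,C,E,B]
After op 8 (rotate(-1)): offset=1, physical=[E,B,A,c,C], logical=[B,A,c,C,E]

Answer: B,A,c,C,E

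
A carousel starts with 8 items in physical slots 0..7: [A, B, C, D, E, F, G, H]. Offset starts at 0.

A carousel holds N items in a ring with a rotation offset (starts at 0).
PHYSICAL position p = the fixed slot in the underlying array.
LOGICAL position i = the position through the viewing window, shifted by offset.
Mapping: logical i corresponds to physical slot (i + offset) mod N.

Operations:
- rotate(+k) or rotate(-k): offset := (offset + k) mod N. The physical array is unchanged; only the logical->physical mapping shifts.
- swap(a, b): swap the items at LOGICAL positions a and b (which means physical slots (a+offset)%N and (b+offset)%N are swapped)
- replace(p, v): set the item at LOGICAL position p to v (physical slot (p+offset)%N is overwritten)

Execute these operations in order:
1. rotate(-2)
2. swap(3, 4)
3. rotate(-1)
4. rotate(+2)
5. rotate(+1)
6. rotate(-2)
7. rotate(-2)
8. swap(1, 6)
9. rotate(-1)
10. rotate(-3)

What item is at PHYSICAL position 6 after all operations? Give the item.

Answer: G

Derivation:
After op 1 (rotate(-2)): offset=6, physical=[A,B,C,D,E,F,G,H], logical=[G,H,A,B,C,D,E,F]
After op 2 (swap(3, 4)): offset=6, physical=[A,C,B,D,E,F,G,H], logical=[G,H,A,C,B,D,E,F]
After op 3 (rotate(-1)): offset=5, physical=[A,C,B,D,E,F,G,H], logical=[F,G,H,A,C,B,D,E]
After op 4 (rotate(+2)): offset=7, physical=[A,C,B,D,E,F,G,H], logical=[H,A,C,B,D,E,F,G]
After op 5 (rotate(+1)): offset=0, physical=[A,C,B,D,E,F,G,H], logical=[A,C,B,D,E,F,G,H]
After op 6 (rotate(-2)): offset=6, physical=[A,C,B,D,E,F,G,H], logical=[G,H,A,C,B,D,E,F]
After op 7 (rotate(-2)): offset=4, physical=[A,C,B,D,E,F,G,H], logical=[E,F,G,H,A,C,B,D]
After op 8 (swap(1, 6)): offset=4, physical=[A,C,F,D,E,B,G,H], logical=[E,B,G,H,A,C,F,D]
After op 9 (rotate(-1)): offset=3, physical=[A,C,F,D,E,B,G,H], logical=[D,E,B,G,H,A,C,F]
After op 10 (rotate(-3)): offset=0, physical=[A,C,F,D,E,B,G,H], logical=[A,C,F,D,E,B,G,H]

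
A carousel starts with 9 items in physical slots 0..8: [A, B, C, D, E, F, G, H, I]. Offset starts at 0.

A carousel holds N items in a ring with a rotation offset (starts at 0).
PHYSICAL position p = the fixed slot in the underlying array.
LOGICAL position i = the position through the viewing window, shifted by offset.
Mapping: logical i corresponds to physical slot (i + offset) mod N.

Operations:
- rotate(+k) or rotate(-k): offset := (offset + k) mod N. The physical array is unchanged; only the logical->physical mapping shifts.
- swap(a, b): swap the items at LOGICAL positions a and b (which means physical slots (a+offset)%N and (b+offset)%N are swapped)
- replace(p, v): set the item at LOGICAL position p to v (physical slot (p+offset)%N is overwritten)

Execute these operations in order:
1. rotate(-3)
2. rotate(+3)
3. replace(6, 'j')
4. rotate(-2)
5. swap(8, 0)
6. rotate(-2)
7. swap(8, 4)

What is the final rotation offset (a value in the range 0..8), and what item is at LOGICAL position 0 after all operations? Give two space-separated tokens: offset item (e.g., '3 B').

Answer: 5 F

Derivation:
After op 1 (rotate(-3)): offset=6, physical=[A,B,C,D,E,F,G,H,I], logical=[G,H,I,A,B,C,D,E,F]
After op 2 (rotate(+3)): offset=0, physical=[A,B,C,D,E,F,G,H,I], logical=[A,B,C,D,E,F,G,H,I]
After op 3 (replace(6, 'j')): offset=0, physical=[A,B,C,D,E,F,j,H,I], logical=[A,B,C,D,E,F,j,H,I]
After op 4 (rotate(-2)): offset=7, physical=[A,B,C,D,E,F,j,H,I], logical=[H,I,A,B,C,D,E,F,j]
After op 5 (swap(8, 0)): offset=7, physical=[A,B,C,D,E,F,H,j,I], logical=[j,I,A,B,C,D,E,F,H]
After op 6 (rotate(-2)): offset=5, physical=[A,B,C,D,E,F,H,j,I], logical=[F,H,j,I,A,B,C,D,E]
After op 7 (swap(8, 4)): offset=5, physical=[E,B,C,D,A,F,H,j,I], logical=[F,H,j,I,E,B,C,D,A]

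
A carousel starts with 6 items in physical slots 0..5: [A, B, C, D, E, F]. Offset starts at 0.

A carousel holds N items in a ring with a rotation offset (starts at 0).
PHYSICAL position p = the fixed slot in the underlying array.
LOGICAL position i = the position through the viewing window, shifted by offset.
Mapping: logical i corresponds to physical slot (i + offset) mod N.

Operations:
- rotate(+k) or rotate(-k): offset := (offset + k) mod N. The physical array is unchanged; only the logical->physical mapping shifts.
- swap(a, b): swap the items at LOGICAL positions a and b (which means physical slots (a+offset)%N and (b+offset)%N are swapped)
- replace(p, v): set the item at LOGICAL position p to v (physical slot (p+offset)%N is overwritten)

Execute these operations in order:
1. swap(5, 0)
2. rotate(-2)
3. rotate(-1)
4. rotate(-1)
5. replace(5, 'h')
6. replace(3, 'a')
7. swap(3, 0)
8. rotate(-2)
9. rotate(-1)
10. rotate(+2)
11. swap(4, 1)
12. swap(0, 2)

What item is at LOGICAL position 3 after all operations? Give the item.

Answer: E

Derivation:
After op 1 (swap(5, 0)): offset=0, physical=[F,B,C,D,E,A], logical=[F,B,C,D,E,A]
After op 2 (rotate(-2)): offset=4, physical=[F,B,C,D,E,A], logical=[E,A,F,B,C,D]
After op 3 (rotate(-1)): offset=3, physical=[F,B,C,D,E,A], logical=[D,E,A,F,B,C]
After op 4 (rotate(-1)): offset=2, physical=[F,B,C,D,E,A], logical=[C,D,E,A,F,B]
After op 5 (replace(5, 'h')): offset=2, physical=[F,h,C,D,E,A], logical=[C,D,E,A,F,h]
After op 6 (replace(3, 'a')): offset=2, physical=[F,h,C,D,E,a], logical=[C,D,E,a,F,h]
After op 7 (swap(3, 0)): offset=2, physical=[F,h,a,D,E,C], logical=[a,D,E,C,F,h]
After op 8 (rotate(-2)): offset=0, physical=[F,h,a,D,E,C], logical=[F,h,a,D,E,C]
After op 9 (rotate(-1)): offset=5, physical=[F,h,a,D,E,C], logical=[C,F,h,a,D,E]
After op 10 (rotate(+2)): offset=1, physical=[F,h,a,D,E,C], logical=[h,a,D,E,C,F]
After op 11 (swap(4, 1)): offset=1, physical=[F,h,C,D,E,a], logical=[h,C,D,E,a,F]
After op 12 (swap(0, 2)): offset=1, physical=[F,D,C,h,E,a], logical=[D,C,h,E,a,F]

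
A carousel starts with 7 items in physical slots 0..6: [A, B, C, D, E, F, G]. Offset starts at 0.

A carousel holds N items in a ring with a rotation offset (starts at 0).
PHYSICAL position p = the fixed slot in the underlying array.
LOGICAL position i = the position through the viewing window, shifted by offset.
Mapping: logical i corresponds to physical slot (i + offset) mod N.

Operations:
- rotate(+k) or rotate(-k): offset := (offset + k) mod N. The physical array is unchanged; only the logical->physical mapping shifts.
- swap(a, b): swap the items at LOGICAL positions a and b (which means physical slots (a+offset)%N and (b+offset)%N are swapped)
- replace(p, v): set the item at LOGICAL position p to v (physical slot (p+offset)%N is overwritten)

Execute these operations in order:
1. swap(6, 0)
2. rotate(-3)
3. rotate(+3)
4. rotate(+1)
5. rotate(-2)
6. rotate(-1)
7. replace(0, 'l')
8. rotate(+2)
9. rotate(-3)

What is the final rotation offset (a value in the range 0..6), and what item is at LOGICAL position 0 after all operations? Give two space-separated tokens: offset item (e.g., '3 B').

After op 1 (swap(6, 0)): offset=0, physical=[G,B,C,D,E,F,A], logical=[G,B,C,D,E,F,A]
After op 2 (rotate(-3)): offset=4, physical=[G,B,C,D,E,F,A], logical=[E,F,A,G,B,C,D]
After op 3 (rotate(+3)): offset=0, physical=[G,B,C,D,E,F,A], logical=[G,B,C,D,E,F,A]
After op 4 (rotate(+1)): offset=1, physical=[G,B,C,D,E,F,A], logical=[B,C,D,E,F,A,G]
After op 5 (rotate(-2)): offset=6, physical=[G,B,C,D,E,F,A], logical=[A,G,B,C,D,E,F]
After op 6 (rotate(-1)): offset=5, physical=[G,B,C,D,E,F,A], logical=[F,A,G,B,C,D,E]
After op 7 (replace(0, 'l')): offset=5, physical=[G,B,C,D,E,l,A], logical=[l,A,G,B,C,D,E]
After op 8 (rotate(+2)): offset=0, physical=[G,B,C,D,E,l,A], logical=[G,B,C,D,E,l,A]
After op 9 (rotate(-3)): offset=4, physical=[G,B,C,D,E,l,A], logical=[E,l,A,G,B,C,D]

Answer: 4 E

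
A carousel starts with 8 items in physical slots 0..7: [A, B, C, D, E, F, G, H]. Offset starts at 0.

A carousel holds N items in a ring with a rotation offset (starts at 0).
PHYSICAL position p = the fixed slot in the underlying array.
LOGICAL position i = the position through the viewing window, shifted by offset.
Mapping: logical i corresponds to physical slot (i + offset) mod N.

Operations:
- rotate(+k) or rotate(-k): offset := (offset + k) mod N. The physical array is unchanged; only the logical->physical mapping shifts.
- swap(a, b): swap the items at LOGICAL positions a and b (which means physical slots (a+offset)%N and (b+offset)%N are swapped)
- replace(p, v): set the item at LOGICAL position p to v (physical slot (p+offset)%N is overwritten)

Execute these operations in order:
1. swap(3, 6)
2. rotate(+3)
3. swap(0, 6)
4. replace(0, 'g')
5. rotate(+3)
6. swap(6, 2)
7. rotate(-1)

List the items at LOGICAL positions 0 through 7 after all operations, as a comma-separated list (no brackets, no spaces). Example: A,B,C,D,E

After op 1 (swap(3, 6)): offset=0, physical=[A,B,C,G,E,F,D,H], logical=[A,B,C,G,E,F,D,H]
After op 2 (rotate(+3)): offset=3, physical=[A,B,C,G,E,F,D,H], logical=[G,E,F,D,H,A,B,C]
After op 3 (swap(0, 6)): offset=3, physical=[A,G,C,B,E,F,D,H], logical=[B,E,F,D,H,A,G,C]
After op 4 (replace(0, 'g')): offset=3, physical=[A,G,C,g,E,F,D,H], logical=[g,E,F,D,H,A,G,C]
After op 5 (rotate(+3)): offset=6, physical=[A,G,C,g,E,F,D,H], logical=[D,H,A,G,C,g,E,F]
After op 6 (swap(6, 2)): offset=6, physical=[E,G,C,g,A,F,D,H], logical=[D,H,E,G,C,g,A,F]
After op 7 (rotate(-1)): offset=5, physical=[E,G,C,g,A,F,D,H], logical=[F,D,H,E,G,C,g,A]

Answer: F,D,H,E,G,C,g,A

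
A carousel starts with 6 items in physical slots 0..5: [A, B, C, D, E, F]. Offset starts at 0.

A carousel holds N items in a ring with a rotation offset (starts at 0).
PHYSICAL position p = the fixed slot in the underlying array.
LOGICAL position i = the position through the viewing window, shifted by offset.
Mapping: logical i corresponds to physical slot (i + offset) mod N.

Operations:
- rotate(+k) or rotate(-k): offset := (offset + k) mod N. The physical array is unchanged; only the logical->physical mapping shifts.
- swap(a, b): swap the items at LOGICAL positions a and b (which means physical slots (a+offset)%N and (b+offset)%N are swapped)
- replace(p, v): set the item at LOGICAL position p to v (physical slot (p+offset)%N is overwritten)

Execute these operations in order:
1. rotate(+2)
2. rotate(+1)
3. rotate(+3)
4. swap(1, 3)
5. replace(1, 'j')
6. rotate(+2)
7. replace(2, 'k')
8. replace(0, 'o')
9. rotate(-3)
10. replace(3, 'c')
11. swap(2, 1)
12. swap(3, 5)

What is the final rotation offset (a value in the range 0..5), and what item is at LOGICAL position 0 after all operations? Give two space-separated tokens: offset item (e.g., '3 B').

Answer: 5 F

Derivation:
After op 1 (rotate(+2)): offset=2, physical=[A,B,C,D,E,F], logical=[C,D,E,F,A,B]
After op 2 (rotate(+1)): offset=3, physical=[A,B,C,D,E,F], logical=[D,E,F,A,B,C]
After op 3 (rotate(+3)): offset=0, physical=[A,B,C,D,E,F], logical=[A,B,C,D,E,F]
After op 4 (swap(1, 3)): offset=0, physical=[A,D,C,B,E,F], logical=[A,D,C,B,E,F]
After op 5 (replace(1, 'j')): offset=0, physical=[A,j,C,B,E,F], logical=[A,j,C,B,E,F]
After op 6 (rotate(+2)): offset=2, physical=[A,j,C,B,E,F], logical=[C,B,E,F,A,j]
After op 7 (replace(2, 'k')): offset=2, physical=[A,j,C,B,k,F], logical=[C,B,k,F,A,j]
After op 8 (replace(0, 'o')): offset=2, physical=[A,j,o,B,k,F], logical=[o,B,k,F,A,j]
After op 9 (rotate(-3)): offset=5, physical=[A,j,o,B,k,F], logical=[F,A,j,o,B,k]
After op 10 (replace(3, 'c')): offset=5, physical=[A,j,c,B,k,F], logical=[F,A,j,c,B,k]
After op 11 (swap(2, 1)): offset=5, physical=[j,A,c,B,k,F], logical=[F,j,A,c,B,k]
After op 12 (swap(3, 5)): offset=5, physical=[j,A,k,B,c,F], logical=[F,j,A,k,B,c]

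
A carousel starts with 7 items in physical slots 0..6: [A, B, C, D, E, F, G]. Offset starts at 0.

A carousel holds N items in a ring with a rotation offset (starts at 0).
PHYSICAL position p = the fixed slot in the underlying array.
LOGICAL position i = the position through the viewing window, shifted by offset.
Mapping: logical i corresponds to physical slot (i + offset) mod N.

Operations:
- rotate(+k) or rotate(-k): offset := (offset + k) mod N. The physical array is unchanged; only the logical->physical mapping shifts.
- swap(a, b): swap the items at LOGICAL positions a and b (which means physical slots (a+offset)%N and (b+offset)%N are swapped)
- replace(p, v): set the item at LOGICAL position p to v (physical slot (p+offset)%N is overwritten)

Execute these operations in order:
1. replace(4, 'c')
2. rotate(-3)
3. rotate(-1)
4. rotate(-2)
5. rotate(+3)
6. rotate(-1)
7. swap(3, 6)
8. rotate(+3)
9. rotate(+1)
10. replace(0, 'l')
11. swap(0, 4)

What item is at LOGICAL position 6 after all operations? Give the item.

After op 1 (replace(4, 'c')): offset=0, physical=[A,B,C,D,c,F,G], logical=[A,B,C,D,c,F,G]
After op 2 (rotate(-3)): offset=4, physical=[A,B,C,D,c,F,G], logical=[c,F,G,A,B,C,D]
After op 3 (rotate(-1)): offset=3, physical=[A,B,C,D,c,F,G], logical=[D,c,F,G,A,B,C]
After op 4 (rotate(-2)): offset=1, physical=[A,B,C,D,c,F,G], logical=[B,C,D,c,F,G,A]
After op 5 (rotate(+3)): offset=4, physical=[A,B,C,D,c,F,G], logical=[c,F,G,A,B,C,D]
After op 6 (rotate(-1)): offset=3, physical=[A,B,C,D,c,F,G], logical=[D,c,F,G,A,B,C]
After op 7 (swap(3, 6)): offset=3, physical=[A,B,G,D,c,F,C], logical=[D,c,F,C,A,B,G]
After op 8 (rotate(+3)): offset=6, physical=[A,B,G,D,c,F,C], logical=[C,A,B,G,D,c,F]
After op 9 (rotate(+1)): offset=0, physical=[A,B,G,D,c,F,C], logical=[A,B,G,D,c,F,C]
After op 10 (replace(0, 'l')): offset=0, physical=[l,B,G,D,c,F,C], logical=[l,B,G,D,c,F,C]
After op 11 (swap(0, 4)): offset=0, physical=[c,B,G,D,l,F,C], logical=[c,B,G,D,l,F,C]

Answer: C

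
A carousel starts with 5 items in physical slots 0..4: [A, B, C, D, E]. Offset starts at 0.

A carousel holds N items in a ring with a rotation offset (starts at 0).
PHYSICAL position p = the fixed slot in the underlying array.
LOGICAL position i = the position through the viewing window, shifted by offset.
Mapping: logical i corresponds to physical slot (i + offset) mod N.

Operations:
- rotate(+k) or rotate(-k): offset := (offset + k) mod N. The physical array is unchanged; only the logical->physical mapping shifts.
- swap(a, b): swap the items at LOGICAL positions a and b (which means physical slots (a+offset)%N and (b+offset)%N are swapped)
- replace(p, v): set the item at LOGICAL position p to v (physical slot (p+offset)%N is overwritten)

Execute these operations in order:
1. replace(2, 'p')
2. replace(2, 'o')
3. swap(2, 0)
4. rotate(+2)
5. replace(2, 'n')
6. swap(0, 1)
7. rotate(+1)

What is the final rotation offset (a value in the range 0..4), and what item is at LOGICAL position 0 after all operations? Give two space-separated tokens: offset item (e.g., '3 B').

Answer: 3 A

Derivation:
After op 1 (replace(2, 'p')): offset=0, physical=[A,B,p,D,E], logical=[A,B,p,D,E]
After op 2 (replace(2, 'o')): offset=0, physical=[A,B,o,D,E], logical=[A,B,o,D,E]
After op 3 (swap(2, 0)): offset=0, physical=[o,B,A,D,E], logical=[o,B,A,D,E]
After op 4 (rotate(+2)): offset=2, physical=[o,B,A,D,E], logical=[A,D,E,o,B]
After op 5 (replace(2, 'n')): offset=2, physical=[o,B,A,D,n], logical=[A,D,n,o,B]
After op 6 (swap(0, 1)): offset=2, physical=[o,B,D,A,n], logical=[D,A,n,o,B]
After op 7 (rotate(+1)): offset=3, physical=[o,B,D,A,n], logical=[A,n,o,B,D]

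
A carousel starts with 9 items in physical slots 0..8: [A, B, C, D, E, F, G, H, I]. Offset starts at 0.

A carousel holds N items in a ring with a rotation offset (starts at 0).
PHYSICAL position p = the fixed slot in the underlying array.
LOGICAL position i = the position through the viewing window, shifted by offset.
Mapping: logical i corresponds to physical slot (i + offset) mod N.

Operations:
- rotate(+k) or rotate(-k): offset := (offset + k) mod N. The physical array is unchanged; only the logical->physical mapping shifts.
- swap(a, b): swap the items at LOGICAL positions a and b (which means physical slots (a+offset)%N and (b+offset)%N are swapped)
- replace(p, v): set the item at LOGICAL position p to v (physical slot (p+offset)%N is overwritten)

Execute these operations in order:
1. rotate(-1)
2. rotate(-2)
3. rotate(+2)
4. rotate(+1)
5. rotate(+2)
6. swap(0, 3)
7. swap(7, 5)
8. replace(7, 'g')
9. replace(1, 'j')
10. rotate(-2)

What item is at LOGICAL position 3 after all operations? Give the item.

Answer: j

Derivation:
After op 1 (rotate(-1)): offset=8, physical=[A,B,C,D,E,F,G,H,I], logical=[I,A,B,C,D,E,F,G,H]
After op 2 (rotate(-2)): offset=6, physical=[A,B,C,D,E,F,G,H,I], logical=[G,H,I,A,B,C,D,E,F]
After op 3 (rotate(+2)): offset=8, physical=[A,B,C,D,E,F,G,H,I], logical=[I,A,B,C,D,E,F,G,H]
After op 4 (rotate(+1)): offset=0, physical=[A,B,C,D,E,F,G,H,I], logical=[A,B,C,D,E,F,G,H,I]
After op 5 (rotate(+2)): offset=2, physical=[A,B,C,D,E,F,G,H,I], logical=[C,D,E,F,G,H,I,A,B]
After op 6 (swap(0, 3)): offset=2, physical=[A,B,F,D,E,C,G,H,I], logical=[F,D,E,C,G,H,I,A,B]
After op 7 (swap(7, 5)): offset=2, physical=[H,B,F,D,E,C,G,A,I], logical=[F,D,E,C,G,A,I,H,B]
After op 8 (replace(7, 'g')): offset=2, physical=[g,B,F,D,E,C,G,A,I], logical=[F,D,E,C,G,A,I,g,B]
After op 9 (replace(1, 'j')): offset=2, physical=[g,B,F,j,E,C,G,A,I], logical=[F,j,E,C,G,A,I,g,B]
After op 10 (rotate(-2)): offset=0, physical=[g,B,F,j,E,C,G,A,I], logical=[g,B,F,j,E,C,G,A,I]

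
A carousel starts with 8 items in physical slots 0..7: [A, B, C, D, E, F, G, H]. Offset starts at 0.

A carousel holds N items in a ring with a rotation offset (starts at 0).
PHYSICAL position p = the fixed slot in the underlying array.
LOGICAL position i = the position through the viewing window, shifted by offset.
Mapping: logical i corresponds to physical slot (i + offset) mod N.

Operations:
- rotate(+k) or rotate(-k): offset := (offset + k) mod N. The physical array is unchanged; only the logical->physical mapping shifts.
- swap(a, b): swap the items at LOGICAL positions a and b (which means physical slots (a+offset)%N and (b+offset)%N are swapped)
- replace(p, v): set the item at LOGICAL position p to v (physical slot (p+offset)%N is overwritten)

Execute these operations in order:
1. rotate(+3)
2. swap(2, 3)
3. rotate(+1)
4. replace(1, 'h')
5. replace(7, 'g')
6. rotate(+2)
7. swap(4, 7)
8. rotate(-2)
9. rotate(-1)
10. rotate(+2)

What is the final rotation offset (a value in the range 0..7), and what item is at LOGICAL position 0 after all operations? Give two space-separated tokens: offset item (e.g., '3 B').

After op 1 (rotate(+3)): offset=3, physical=[A,B,C,D,E,F,G,H], logical=[D,E,F,G,H,A,B,C]
After op 2 (swap(2, 3)): offset=3, physical=[A,B,C,D,E,G,F,H], logical=[D,E,G,F,H,A,B,C]
After op 3 (rotate(+1)): offset=4, physical=[A,B,C,D,E,G,F,H], logical=[E,G,F,H,A,B,C,D]
After op 4 (replace(1, 'h')): offset=4, physical=[A,B,C,D,E,h,F,H], logical=[E,h,F,H,A,B,C,D]
After op 5 (replace(7, 'g')): offset=4, physical=[A,B,C,g,E,h,F,H], logical=[E,h,F,H,A,B,C,g]
After op 6 (rotate(+2)): offset=6, physical=[A,B,C,g,E,h,F,H], logical=[F,H,A,B,C,g,E,h]
After op 7 (swap(4, 7)): offset=6, physical=[A,B,h,g,E,C,F,H], logical=[F,H,A,B,h,g,E,C]
After op 8 (rotate(-2)): offset=4, physical=[A,B,h,g,E,C,F,H], logical=[E,C,F,H,A,B,h,g]
After op 9 (rotate(-1)): offset=3, physical=[A,B,h,g,E,C,F,H], logical=[g,E,C,F,H,A,B,h]
After op 10 (rotate(+2)): offset=5, physical=[A,B,h,g,E,C,F,H], logical=[C,F,H,A,B,h,g,E]

Answer: 5 C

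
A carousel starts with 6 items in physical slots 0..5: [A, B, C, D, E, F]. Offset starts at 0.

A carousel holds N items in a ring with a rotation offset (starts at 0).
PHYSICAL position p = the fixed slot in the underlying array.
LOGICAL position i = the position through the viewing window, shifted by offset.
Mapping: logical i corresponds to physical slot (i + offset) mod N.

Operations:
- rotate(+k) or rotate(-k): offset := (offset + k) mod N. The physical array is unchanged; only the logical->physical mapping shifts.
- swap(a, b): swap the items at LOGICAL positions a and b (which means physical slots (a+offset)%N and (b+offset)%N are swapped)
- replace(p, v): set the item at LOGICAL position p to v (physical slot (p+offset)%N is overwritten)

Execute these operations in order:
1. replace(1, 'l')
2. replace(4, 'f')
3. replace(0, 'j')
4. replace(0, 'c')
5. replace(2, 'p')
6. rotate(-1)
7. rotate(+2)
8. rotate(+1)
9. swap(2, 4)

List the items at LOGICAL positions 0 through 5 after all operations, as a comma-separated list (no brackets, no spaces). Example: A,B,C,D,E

Answer: p,D,c,F,f,l

Derivation:
After op 1 (replace(1, 'l')): offset=0, physical=[A,l,C,D,E,F], logical=[A,l,C,D,E,F]
After op 2 (replace(4, 'f')): offset=0, physical=[A,l,C,D,f,F], logical=[A,l,C,D,f,F]
After op 3 (replace(0, 'j')): offset=0, physical=[j,l,C,D,f,F], logical=[j,l,C,D,f,F]
After op 4 (replace(0, 'c')): offset=0, physical=[c,l,C,D,f,F], logical=[c,l,C,D,f,F]
After op 5 (replace(2, 'p')): offset=0, physical=[c,l,p,D,f,F], logical=[c,l,p,D,f,F]
After op 6 (rotate(-1)): offset=5, physical=[c,l,p,D,f,F], logical=[F,c,l,p,D,f]
After op 7 (rotate(+2)): offset=1, physical=[c,l,p,D,f,F], logical=[l,p,D,f,F,c]
After op 8 (rotate(+1)): offset=2, physical=[c,l,p,D,f,F], logical=[p,D,f,F,c,l]
After op 9 (swap(2, 4)): offset=2, physical=[f,l,p,D,c,F], logical=[p,D,c,F,f,l]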